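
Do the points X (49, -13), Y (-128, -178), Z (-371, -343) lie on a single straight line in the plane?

No

XY = (-177, -165), XZ = (-420, -330).
Twice the signed area of △XYZ is (-177)(-330) − (-165)(-420) = -10890.
The area is nonzero, so the three points are not collinear.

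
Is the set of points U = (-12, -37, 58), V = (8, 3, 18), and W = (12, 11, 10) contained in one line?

Yes

UV = (20, 40, -40), UW = (24, 48, -48).
Each component of UW is 6/5 times the corresponding component of UV, so UW = 6/5·UV and the points are collinear.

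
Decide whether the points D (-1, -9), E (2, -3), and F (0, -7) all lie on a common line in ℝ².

Yes

DE = (3, 6), DF = (1, 2).
Checking proportionality: DF = 1/3·DE, so the vectors are parallel and the points are collinear.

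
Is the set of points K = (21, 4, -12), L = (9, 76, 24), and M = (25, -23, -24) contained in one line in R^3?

No

KL = (-12, 72, 36), KM = (4, -27, -12).
Comparing components 2 and 3: (72)(-12) − (36)(-27) = 108 ≠ 0, so KL and KM are not parallel and the points are not collinear.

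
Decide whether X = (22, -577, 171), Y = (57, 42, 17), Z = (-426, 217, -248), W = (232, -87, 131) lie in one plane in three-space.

Yes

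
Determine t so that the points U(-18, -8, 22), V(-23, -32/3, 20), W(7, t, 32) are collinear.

16/3

Collinearity requires UV × UW = 0; each component is linear in t.
The x-component gives (2)t + (-32/3) = 0, so t = 16/3.
The remaining components then also vanish.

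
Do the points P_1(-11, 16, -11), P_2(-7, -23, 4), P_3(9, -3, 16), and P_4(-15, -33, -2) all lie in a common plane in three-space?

A normal to the plane through P_1, P_2, P_3 is n = P_1P_2 × P_1P_3 = (-768, 192, 704).
The plane has equation n·P = 3776. For P_4: n·P_4 = 3776.
Equal, so P_4 lies in the plane and all four are coplanar.

Yes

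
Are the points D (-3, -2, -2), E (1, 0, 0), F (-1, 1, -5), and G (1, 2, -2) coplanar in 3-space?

A normal to the plane through D, E, F is n = DE × DF = (-12, 16, 8).
The plane has equation n·P = -12. For G: n·G = 4.
4 ≠ -12, so G is off the plane.

No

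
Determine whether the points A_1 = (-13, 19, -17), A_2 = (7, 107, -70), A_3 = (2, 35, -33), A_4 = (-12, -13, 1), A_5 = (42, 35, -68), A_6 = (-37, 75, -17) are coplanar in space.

No

The plane through A_1, A_2, A_3 has normal n = A_1A_2 × A_1A_3 = (-560, -475, -1000) and equation n·P = 15255.
Checking the remaining points: n·A_4 = 11895, n·A_5 = 27855, n·A_6 = 2095.
Since n·A_4 = 11895 ≠ 15255, A_4 is off the plane and the points are not all coplanar.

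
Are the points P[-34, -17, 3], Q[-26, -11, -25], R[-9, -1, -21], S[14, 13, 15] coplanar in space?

No

A normal to the plane through P, Q, R is n = PQ × PR = (304, -508, -22).
The plane has equation n·X = -1766. For S: n·S = -2678.
-2678 ≠ -1766, so S is off the plane.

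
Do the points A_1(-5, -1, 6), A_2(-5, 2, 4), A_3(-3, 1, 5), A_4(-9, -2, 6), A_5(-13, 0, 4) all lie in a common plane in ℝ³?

The plane through A_1, A_2, A_3 has normal n = A_1A_2 × A_1A_3 = (1, -4, -6) and equation n·P = -37.
Checking the remaining points: n·A_4 = -37, n·A_5 = -37.
All equal -37, so all 5 points lie in one plane.

Yes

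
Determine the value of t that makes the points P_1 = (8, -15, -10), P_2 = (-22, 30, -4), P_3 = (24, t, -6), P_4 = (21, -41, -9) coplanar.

-52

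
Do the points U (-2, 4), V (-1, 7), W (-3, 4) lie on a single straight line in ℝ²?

No

UV = (1, 3), UW = (-1, 0).
If collinear, UW would be a scalar multiple of UV. But (1)·(0) ≠ (3)·(-1) (difference 3), so they are not parallel; the points are not collinear.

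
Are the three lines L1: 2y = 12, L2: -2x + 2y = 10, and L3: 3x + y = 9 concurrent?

Yes

Lines aᵢx + bᵢy = cᵢ with pairwise distinct directions are concurrent exactly when det[aᵢ bᵢ cᵢ] = 0.
Here the determinant is 0.
It vanishes, so the lines are concurrent at (1, 6).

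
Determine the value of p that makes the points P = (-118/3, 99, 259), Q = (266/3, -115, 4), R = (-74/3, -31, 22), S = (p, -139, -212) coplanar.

-41

Coplanarity ⇔ det[PQ; PR; PS] = 0.
Expanding, this is linear in p: (17568)p + (720288) = 0.
So p = -41.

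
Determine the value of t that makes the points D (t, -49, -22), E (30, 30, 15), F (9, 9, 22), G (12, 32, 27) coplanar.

The points are coplanar iff DE · (DF × DG) = 0.
Expanding, this is linear in t: (266)t + (-13566) = 0.
So t = 51.

51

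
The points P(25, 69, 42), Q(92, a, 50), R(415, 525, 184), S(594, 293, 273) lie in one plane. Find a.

Normal to plane PRS: n = (73528, -9292, -172104); plane equation n·X = -6031316.
Requiring n·Q = -6031316: (-9292)a + (-1840624) = -6031316.
So a = 451.

451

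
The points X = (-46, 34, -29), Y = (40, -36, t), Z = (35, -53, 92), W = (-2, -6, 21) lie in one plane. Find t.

Coplanarity ⇔ det[XY; XZ; XW] = 0.
Expanding, this is linear in t: (588)t + (-29988) = 0.
So t = 51.

51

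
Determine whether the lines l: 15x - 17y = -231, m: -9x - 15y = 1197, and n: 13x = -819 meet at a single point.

The three lines meet at one point iff the augmented coefficient matrix [aᵢ bᵢ cᵢ] has rank < 3, i.e. its determinant vanishes.
Here the determinant is 0.
It vanishes, so the lines are concurrent at (-63, -42).

Yes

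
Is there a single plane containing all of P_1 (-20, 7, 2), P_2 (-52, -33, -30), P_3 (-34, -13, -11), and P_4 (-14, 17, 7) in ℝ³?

Yes

With P_1 as base: P_1P_2 = (-32, -40, -32), P_1P_3 = (-14, -20, -13), P_1P_4 = (6, 10, 5).
P_1P_3 × P_1P_4 = (30, -8, -20).
P_1P_2 · (P_1P_3 × P_1P_4) = 0.
The scalar triple product vanishes, so the four points are coplanar.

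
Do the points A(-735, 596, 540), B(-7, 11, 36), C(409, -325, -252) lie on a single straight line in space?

No

AB = (728, -585, -504), AC = (1144, -921, -792).
AB × AC = (-864, 0, -1248).
The cross product is nonzero, so the points do not lie on one line.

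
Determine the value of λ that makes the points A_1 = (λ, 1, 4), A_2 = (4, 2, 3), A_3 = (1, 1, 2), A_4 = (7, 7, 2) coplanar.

Coplanarity ⇔ det[A_1A_2; A_1A_3; A_1A_4] = 0.
Expanding, this is linear in λ: (-6)λ + (30) = 0.
So λ = 5.

5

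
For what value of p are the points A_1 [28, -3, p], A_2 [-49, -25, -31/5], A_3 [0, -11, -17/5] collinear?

-9/5

Direction A_2A_3 = (49, 14, 14/5). From the x-coordinate of A_1, the parameter along the line is τ = (28 − (-49))/49 = 11/7.
Then p = (-31/5) + 11/7·(14/5) = -9/5.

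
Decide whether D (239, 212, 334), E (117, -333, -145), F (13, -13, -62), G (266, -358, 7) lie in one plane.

No

With D as base: DE = (-122, -545, -479), DF = (-226, -225, -396), DG = (27, -570, -327).
DF × DG = (-152145, -84594, 134895).
DE · (DF × DG) = 50715.
Since 50715 ≠ 0, the four points are not coplanar.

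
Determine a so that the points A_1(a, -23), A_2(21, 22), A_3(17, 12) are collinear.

The three points are collinear iff det[A_1A_2; A_1A_3] = 0.
This determinant is linear in a: (10)a + (-30) = 0, so a = 3.

3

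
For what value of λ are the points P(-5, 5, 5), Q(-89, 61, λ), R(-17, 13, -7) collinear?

-79

Collinearity requires PQ × PR = 0; each component is linear in λ.
The x-component gives (-8)λ + (-632) = 0, so λ = -79.
The remaining components then also vanish.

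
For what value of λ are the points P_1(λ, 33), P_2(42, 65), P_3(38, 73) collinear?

58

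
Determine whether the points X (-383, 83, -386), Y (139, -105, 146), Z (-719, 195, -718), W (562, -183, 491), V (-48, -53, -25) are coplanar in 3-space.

The plane through X, Y, Z has normal n = XY × XZ = (2832, -5448, -4704) and equation n·P = 278904.
Checking the remaining points: n·W = 278904, n·V = 270408.
Since n·V = 270408 ≠ 278904, V is off the plane and the points are not all coplanar.

No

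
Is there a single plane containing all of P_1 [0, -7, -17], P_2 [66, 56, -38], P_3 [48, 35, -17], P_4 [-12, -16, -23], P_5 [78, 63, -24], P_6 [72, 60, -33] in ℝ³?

Yes

The plane through P_1, P_2, P_3 has normal n = P_1P_2 × P_1P_3 = (882, -1008, -252) and equation n·P = 11340.
Checking the remaining points: n·P_4 = 11340, n·P_5 = 11340, n·P_6 = 11340.
All equal 11340, so all 6 points lie in one plane.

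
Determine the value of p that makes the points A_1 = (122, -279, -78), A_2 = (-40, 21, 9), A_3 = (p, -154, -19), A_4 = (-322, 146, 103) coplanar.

The points are coplanar iff A_1A_2 · (A_1A_3 × A_1A_4) = 0.
Expanding, this is linear in p: (-17325)p + (-519750) = 0.
So p = -30.

-30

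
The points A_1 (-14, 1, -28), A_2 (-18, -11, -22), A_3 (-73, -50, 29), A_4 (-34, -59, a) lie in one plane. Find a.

2

The points are coplanar iff A_1A_2 · (A_1A_3 × A_1A_4) = 0.
Expanding, this is linear in a: (-504)a + (1008) = 0.
So a = 2.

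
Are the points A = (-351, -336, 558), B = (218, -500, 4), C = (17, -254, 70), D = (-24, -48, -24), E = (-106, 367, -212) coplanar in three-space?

No

The plane through A, B, C has normal n = AB × AC = (125460, 73800, 107010) and equation n·P = -9121680.
Checking the remaining points: n·D = -9121680, n·E = -8900280.
Since n·E = -8900280 ≠ -9121680, E is off the plane and the points are not all coplanar.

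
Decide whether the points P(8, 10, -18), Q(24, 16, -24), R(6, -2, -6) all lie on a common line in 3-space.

No

PQ = (16, 6, -6), PR = (-2, -12, 12).
PQ × PR = (0, -180, -180).
The cross product is nonzero, so the points do not lie on one line.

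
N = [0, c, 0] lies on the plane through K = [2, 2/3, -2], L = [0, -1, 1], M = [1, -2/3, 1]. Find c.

-2/3

Coplanarity requires KL · (KM × KN) = 0.
KL = (-2, -5/3, 3), KM = (-1, -4/3, 3); the triple product is linear in c with coefficient 3 and constant term 2.
Setting it to zero: c = -2/3.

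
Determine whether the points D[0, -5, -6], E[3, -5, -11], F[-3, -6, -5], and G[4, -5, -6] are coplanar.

A normal to the plane through D, E, F is n = DE × DF = (-5, 12, -3).
The plane has equation n·P = -42. For G: n·G = -62.
-62 ≠ -42, so G is off the plane.

No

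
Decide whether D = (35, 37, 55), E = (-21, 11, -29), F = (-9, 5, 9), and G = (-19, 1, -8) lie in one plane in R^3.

No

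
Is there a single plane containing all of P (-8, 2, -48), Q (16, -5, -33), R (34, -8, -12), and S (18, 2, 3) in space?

No

A normal to the plane through P, Q, R is n = PQ × PR = (-102, -234, 54).
The plane has equation n·X = -2244. For S: n·S = -2142.
-2142 ≠ -2244, so S is off the plane.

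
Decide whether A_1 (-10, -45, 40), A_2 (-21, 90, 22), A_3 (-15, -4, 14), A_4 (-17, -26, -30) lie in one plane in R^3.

A normal to the plane through A_1, A_2, A_3 is n = A_1A_2 × A_1A_3 = (-2772, -196, 224).
The plane has equation n·P = 45500. For A_4: n·A_4 = 45500.
Equal, so A_4 lies in the plane and all four are coplanar.

Yes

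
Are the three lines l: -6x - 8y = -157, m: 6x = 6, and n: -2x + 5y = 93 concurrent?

The three lines meet at one point iff the augmented coefficient matrix [aᵢ bᵢ cᵢ] has rank < 3, i.e. its determinant vanishes.
Here the determinant is 30.
Nonzero, so no common point exists.

No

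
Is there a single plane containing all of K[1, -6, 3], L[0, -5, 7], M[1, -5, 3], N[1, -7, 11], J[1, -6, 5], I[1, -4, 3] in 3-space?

No

The plane through K, L, M has normal n = KL × KM = (-4, 0, -1) and equation n·P = -7.
Checking the remaining points: n·N = -15, n·J = -9, n·I = -7.
Since n·N = -15 ≠ -7, N is off the plane and the points are not all coplanar.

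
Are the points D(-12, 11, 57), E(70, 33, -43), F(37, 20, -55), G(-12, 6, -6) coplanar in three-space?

Yes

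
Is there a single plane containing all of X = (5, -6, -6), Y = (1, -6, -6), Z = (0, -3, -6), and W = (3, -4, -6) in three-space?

Yes

With X as base: XY = (-4, 0, 0), XZ = (-5, 3, 0), XW = (-2, 2, 0).
XZ × XW = (0, 0, -4).
XY · (XZ × XW) = 0.
The scalar triple product vanishes, so the four points are coplanar.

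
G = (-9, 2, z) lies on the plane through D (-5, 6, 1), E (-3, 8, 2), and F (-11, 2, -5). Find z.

The plane through D, E, F has equation −8x + 6y + 4z = 80.
Substituting G: (4)z + (84) = 80, so z = -1.

-1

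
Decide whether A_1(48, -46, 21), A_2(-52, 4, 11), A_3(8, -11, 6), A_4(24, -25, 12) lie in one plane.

Yes

The four points are coplanar iff the 3×3 determinant with rows A_1A_2, A_1A_3, A_1A_4 is zero.
Rows: (-100, 50, -10), (-40, 35, -15), (-24, 21, -9).
Expanding along the first row: (-100)(0) − (50)(0) + (-10)(0) = 0.
Zero determinant ⇒ coplanar.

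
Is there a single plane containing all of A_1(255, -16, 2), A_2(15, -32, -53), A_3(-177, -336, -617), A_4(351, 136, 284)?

Yes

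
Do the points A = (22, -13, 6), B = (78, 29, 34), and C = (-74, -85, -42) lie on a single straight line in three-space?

Yes

AB = (56, 42, 28), AC = (-96, -72, -48).
AB × AC = (0, 0, 0).
The cross product vanishes, so the three points are collinear.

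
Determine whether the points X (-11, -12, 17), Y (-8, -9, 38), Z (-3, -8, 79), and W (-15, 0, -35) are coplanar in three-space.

With X as base: XY = (3, 3, 21), XZ = (8, 4, 62), XW = (-4, 12, -52).
XZ × XW = (-952, 168, 112).
XY · (XZ × XW) = 0.
The scalar triple product vanishes, so the four points are coplanar.

Yes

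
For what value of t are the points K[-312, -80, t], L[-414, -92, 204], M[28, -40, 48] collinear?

168

Collinearity requires KL × KM = 0; each component is linear in t.
The x-component gives (52)t + (-8736) = 0, so t = 168.
The remaining components then also vanish.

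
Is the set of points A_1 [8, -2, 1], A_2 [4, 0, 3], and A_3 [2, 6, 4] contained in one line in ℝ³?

No

A_1A_2 = (-4, 2, 2), A_1A_3 = (-6, 8, 3).
Comparing components 2 and 3: (2)(3) − (2)(8) = -10 ≠ 0, so A_1A_2 and A_1A_3 are not parallel and the points are not collinear.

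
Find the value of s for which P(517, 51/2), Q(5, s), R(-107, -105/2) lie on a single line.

-77/2

Collinearity: (Q − P) must be parallel to (R − P) = (-624, -78).
Cross-multiplying the components: (s − 51/2)·(-624) = (-512)·(-78).
Solving gives s = -77/2.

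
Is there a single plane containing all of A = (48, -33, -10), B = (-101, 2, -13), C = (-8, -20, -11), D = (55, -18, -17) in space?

A normal to the plane through A, B, C is n = AB × AC = (4, 19, 23).
The plane has equation n·P = -665. For D: n·D = -513.
-513 ≠ -665, so D is off the plane.

No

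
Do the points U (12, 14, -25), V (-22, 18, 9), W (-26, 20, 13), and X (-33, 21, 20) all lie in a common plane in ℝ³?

Yes

The four points are coplanar iff the 3×3 determinant with rows UV, UW, UX is zero.
Rows: (-34, 4, 34), (-38, 6, 38), (-45, 7, 45).
Expanding along the first row: (-34)(4) − (4)(0) + (34)(4) = 0.
Zero determinant ⇒ coplanar.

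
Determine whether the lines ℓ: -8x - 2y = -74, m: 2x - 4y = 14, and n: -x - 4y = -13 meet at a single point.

Yes

Intersecting ℓ and m: solving the 2×2 system gives (x, y) = (9, 1).
Substitute into n: (-1)(9) + (-4)(1) = -13.
This equals -13, so (9, 1) lies on all three lines and they are concurrent.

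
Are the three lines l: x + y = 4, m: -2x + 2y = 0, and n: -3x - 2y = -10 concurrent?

Yes

The three lines meet at one point iff the augmented coefficient matrix [aᵢ bᵢ cᵢ] has rank < 3, i.e. its determinant vanishes.
Here the determinant is 0.
It vanishes, so the lines are concurrent at (2, 2).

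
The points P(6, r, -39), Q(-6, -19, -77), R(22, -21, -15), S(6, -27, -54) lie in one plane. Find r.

3

Coplanarity ⇔ det[PQ; PR; PS] = 0.
Expanding, this is linear in r: (-100)r + (300) = 0.
So r = 3.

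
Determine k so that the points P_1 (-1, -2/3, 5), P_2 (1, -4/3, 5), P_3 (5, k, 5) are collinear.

Direction P_1P_2 = (2, -2/3, 0). From the x-coordinate of P_3, the parameter along the line is τ = (5 − (-1))/2 = 3.
Then k = (-2/3) + 3·(-2/3) = -8/3.

-8/3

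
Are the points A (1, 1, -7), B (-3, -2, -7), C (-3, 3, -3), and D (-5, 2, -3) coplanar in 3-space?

No

With A as base: AB = (-4, -3, 0), AC = (-4, 2, 4), AD = (-6, 1, 4).
AC × AD = (4, -8, 8).
AB · (AC × AD) = 8.
Since 8 ≠ 0, the four points are not coplanar.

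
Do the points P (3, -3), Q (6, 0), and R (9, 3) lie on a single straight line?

PQ = (3, 3), PR = (6, 6).
Twice the signed area of △PQR is (3)(6) − (3)(6) = 0.
The triangle is degenerate (zero area), so the points are collinear.

Yes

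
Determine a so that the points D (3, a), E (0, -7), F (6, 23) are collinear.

The three points are collinear iff det[DE; DF] = 0.
This determinant is linear in a: (6)a + (-48) = 0, so a = 8.

8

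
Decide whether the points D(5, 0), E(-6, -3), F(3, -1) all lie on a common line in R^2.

No

DE = (-11, -3), DF = (-2, -1).
Twice the signed area of △DEF is (-11)(-1) − (-3)(-2) = 5.
The area is nonzero, so the three points are not collinear.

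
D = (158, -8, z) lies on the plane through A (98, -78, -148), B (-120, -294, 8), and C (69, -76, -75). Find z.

-173

Coplanarity requires AB · (AC × AD) = 0.
AB = (-218, -216, 156), AC = (-29, 2, 73); the triple product is linear in z with coefficient -6700 and constant term -1159100.
Setting it to zero: z = -173.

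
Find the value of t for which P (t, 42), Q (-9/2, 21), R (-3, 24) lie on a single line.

The three points are collinear iff det[PQ; PR] = 0.
This determinant is linear in t: (-3)t + (18) = 0, so t = 6.

6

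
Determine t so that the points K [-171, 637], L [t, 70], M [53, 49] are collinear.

45

Collinearity: (L − K) must be parallel to (M − K) = (224, -588).
Cross-multiplying the components: (t − (-171))·(-588) = (-567)·(224).
Solving gives t = 45.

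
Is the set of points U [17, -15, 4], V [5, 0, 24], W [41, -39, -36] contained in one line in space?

No

UV = (-12, 15, 20), UW = (24, -24, -40).
UV × UW = (-120, 0, -72).
The cross product is nonzero, so the points do not lie on one line.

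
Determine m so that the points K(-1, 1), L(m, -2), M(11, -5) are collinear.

Collinearity: (L − K) must be parallel to (M − K) = (12, -6).
Cross-multiplying the components: (m − (-1))·(-6) = (-3)·(12).
Solving gives m = 5.

5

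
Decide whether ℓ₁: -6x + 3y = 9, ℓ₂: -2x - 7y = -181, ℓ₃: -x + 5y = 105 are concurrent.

Yes

The three lines meet at one point iff the augmented coefficient matrix [aᵢ bᵢ cᵢ] has rank < 3, i.e. its determinant vanishes.
Here the determinant is 0.
It vanishes, so the lines are concurrent at (10, 23).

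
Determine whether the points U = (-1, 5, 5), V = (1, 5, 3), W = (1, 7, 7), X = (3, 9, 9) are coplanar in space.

The four points are coplanar iff the 3×3 determinant with rows UV, UW, UX is zero.
Rows: (2, 0, -2), (2, 2, 2), (4, 4, 4).
Expanding along the first row: (2)(0) − (0)(0) + (-2)(0) = 0.
Zero determinant ⇒ coplanar.

Yes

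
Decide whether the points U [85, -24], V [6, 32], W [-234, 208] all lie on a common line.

UV = (-79, 56), UW = (-319, 232).
If collinear, UW would be a scalar multiple of UV. But (-79)·(232) ≠ (56)·(-319) (difference -464), so they are not parallel; the points are not collinear.

No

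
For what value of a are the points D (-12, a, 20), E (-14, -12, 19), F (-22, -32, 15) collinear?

-7

Collinearity requires DE × DF = 0; each component is linear in a.
The x-component gives (4)a + (28) = 0, so a = -7.
The remaining components then also vanish.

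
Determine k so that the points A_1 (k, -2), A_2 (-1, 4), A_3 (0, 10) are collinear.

The three points are collinear iff det[A_1A_2; A_1A_3] = 0.
This determinant is linear in k: (-6)k + (-12) = 0, so k = -2.

-2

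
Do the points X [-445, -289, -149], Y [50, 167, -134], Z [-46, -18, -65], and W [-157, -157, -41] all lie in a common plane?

A normal to the plane through X, Y, Z is n = XY × XZ = (34239, -35595, -47799).
The plane has equation n·P = 2172651. For W: n·W = 2172651.
Equal, so W lies in the plane and all four are coplanar.

Yes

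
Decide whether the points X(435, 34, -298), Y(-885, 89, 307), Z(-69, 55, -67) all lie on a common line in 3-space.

Yes

XY = (-1320, 55, 605), XZ = (-504, 21, 231).
Each component of XZ is 21/55 times the corresponding component of XY, so XZ = 21/55·XY and the points are collinear.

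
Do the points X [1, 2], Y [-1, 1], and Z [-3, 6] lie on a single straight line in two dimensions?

No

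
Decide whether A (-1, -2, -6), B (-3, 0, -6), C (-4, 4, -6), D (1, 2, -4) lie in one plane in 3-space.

No

A normal to the plane through A, B, C is n = AB × AC = (0, 0, -6).
The plane has equation n·P = 36. For D: n·D = 24.
24 ≠ 36, so D is off the plane.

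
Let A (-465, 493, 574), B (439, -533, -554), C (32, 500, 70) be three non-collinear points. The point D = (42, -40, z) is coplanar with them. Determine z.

The plane through A, B, C has equation 525000x − 105000y + 516250z = 437500.
Substituting D: (516250)z + (26250000) = 437500, so z = -50.

-50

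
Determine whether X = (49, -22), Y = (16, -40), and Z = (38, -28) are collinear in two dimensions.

Yes

XY = (-33, -18), XZ = (-11, -6).
Twice the signed area of △XYZ is (-33)(-6) − (-18)(-11) = 0.
The triangle is degenerate (zero area), so the points are collinear.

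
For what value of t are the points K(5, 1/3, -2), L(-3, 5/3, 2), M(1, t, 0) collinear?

1

Collinearity requires KL × KM = 0; each component is linear in t.
The x-component gives (-4)t + (4) = 0, so t = 1.
The remaining components then also vanish.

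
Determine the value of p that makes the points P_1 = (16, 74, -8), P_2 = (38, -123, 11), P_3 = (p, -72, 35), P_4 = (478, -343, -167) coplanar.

Normal to plane P_1P_2P_4: n = (39246, 12276, 81840); plane equation n·P = 881640.
Requiring n·P_3 = 881640: (39246)p + (1980528) = 881640.
So p = -28.

-28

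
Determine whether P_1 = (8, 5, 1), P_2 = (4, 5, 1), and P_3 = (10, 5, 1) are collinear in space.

Yes

P_1P_2 = (-4, 0, 0), P_1P_3 = (2, 0, 0).
P_1P_2 × P_1P_3 = (0, 0, 0).
The cross product vanishes, so the three points are collinear.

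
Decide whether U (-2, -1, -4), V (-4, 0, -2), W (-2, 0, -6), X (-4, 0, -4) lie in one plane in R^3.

A normal to the plane through U, V, W is n = UV × UW = (-4, -4, -2).
The plane has equation n·P = 20. For X: n·X = 24.
24 ≠ 20, so X is off the plane.

No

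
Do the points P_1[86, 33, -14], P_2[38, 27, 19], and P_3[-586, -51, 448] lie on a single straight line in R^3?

P_1P_2 = (-48, -6, 33), P_1P_3 = (-672, -84, 462).
Each component of P_1P_3 is 14 times the corresponding component of P_1P_2, so P_1P_3 = 14·P_1P_2 and the points are collinear.

Yes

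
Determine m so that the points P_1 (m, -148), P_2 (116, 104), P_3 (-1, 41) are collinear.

The three points are collinear iff det[P_1P_2; P_1P_3] = 0.
This determinant is linear in m: (63)m + (22176) = 0, so m = -352.

-352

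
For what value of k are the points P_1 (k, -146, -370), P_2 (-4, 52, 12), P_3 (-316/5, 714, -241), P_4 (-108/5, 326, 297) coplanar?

28/5

Coplanarity ⇔ det[P_1P_2; P_1P_3; P_1P_4] = 0.
Expanding, this is linear in k: (-257992)k + (7223776/5) = 0.
So k = 28/5.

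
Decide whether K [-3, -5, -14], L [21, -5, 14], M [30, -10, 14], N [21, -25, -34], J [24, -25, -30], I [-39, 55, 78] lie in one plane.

No

The plane through K, L, M has normal n = KL × KM = (140, 252, -120) and equation n·P = 0.
Checking the remaining points: n·N = 720, n·J = 660, n·I = -960.
Since n·N = 720 ≠ 0, N is off the plane and the points are not all coplanar.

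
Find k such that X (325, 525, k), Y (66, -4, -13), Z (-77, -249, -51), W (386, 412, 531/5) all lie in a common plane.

169/5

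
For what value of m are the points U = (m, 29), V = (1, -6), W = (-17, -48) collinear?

16

The three points are collinear iff det[UV; UW] = 0.
This determinant is linear in m: (42)m + (-672) = 0, so m = 16.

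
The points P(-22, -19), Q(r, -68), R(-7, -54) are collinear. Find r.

-1

The three points are collinear iff det[PQ; PR] = 0.
This determinant is linear in r: (-35)r + (-35) = 0, so r = -1.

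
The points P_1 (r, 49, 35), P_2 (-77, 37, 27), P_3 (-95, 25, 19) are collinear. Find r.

-59

Direction P_2P_3 = (-18, -12, -8). From the y-coordinate of P_1, the parameter along the line is τ = (49 − 37)/(-12) = -1.
Then r = (-77) + (-1)·(-18) = -59.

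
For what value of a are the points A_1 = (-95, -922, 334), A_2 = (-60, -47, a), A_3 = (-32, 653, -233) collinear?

19

Direction A_1A_3 = (63, 1575, -567). From the x-coordinate of A_2, the parameter along the line is τ = (-60 − (-95))/63 = 5/9.
Then a = 334 + 5/9·(-567) = 19.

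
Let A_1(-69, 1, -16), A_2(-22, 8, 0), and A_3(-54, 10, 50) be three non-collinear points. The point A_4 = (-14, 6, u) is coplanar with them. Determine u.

The plane through A_1, A_2, A_3 has equation 318x − 2862y + 318z = -29892.
Substituting A_4: (318)u + (-21624) = -29892, so u = -26.

-26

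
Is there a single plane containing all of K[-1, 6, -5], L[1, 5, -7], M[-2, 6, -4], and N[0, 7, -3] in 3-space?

No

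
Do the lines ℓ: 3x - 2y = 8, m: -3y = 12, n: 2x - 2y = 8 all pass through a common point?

Yes

Intersecting ℓ and m: solving the 2×2 system gives (x, y) = (0, -4).
Substitute into n: (2)(0) + (-2)(-4) = 8.
This equals 8, so (0, -4) lies on all three lines and they are concurrent.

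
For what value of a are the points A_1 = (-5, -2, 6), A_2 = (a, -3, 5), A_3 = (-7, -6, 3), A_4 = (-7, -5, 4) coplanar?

-5

Coplanarity ⇔ det[A_1A_2; A_1A_3; A_1A_4] = 0.
Expanding, this is linear in a: (-1)a + (-5) = 0.
So a = -5.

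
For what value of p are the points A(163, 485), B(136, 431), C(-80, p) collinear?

-1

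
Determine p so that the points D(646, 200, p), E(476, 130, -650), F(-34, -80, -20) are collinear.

-860

Direction EF = (-510, -210, 630). From the x-coordinate of D, the parameter along the line is τ = (646 − 476)/(-510) = -1/3.
Then p = (-650) + (-1/3)·(630) = -860.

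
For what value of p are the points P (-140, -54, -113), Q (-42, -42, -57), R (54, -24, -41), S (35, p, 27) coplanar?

Coplanarity ⇔ det[PQ; PR; PS] = 0.
Expanding, this is linear in p: (3808)p + (148512) = 0.
So p = -39.

-39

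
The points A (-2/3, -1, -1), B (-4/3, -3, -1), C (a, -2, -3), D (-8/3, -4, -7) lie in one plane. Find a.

Normal to plane ABD: n = (12, -4, -2); plane equation n·P = -2.
Requiring n·C = -2: (12)a + (14) = -2.
So a = -4/3.

-4/3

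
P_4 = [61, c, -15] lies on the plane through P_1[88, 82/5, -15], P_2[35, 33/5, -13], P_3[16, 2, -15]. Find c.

A normal to the plane is n = P_1P_2 × P_1P_3 = (144/5, -144, 288/5).
P_4 lies in the plane iff n · P_1P_4 = 0.
This gives (-144)c + (1584) = 0, so c = 11.

11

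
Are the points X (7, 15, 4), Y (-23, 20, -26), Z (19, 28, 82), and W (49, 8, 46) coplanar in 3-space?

A normal to the plane through X, Y, Z is n = XY × XZ = (780, 1980, -450).
The plane has equation n·P = 33360. For W: n·W = 33360.
Equal, so W lies in the plane and all four are coplanar.

Yes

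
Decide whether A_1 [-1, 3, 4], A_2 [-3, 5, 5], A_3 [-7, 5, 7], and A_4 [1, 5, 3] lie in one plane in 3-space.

Yes

A normal to the plane through A_1, A_2, A_3 is n = A_1A_2 × A_1A_3 = (4, 0, 8).
The plane has equation n·P = 28. For A_4: n·A_4 = 28.
Equal, so A_4 lies in the plane and all four are coplanar.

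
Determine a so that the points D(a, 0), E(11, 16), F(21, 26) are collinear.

The three points are collinear iff det[DE; DF] = 0.
This determinant is linear in a: (-10)a + (-50) = 0, so a = -5.

-5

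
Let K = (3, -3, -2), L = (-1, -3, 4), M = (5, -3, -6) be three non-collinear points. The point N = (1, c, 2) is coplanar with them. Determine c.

-3

The plane through K, L, M has equation −4y = 12.
Substituting N: (-4)c + (0) = 12, so c = -3.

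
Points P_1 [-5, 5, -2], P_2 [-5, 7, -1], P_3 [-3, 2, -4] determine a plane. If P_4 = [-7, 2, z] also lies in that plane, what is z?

-3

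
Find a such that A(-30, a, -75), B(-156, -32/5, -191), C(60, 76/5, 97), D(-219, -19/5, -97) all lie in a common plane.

18/5

Coplanarity ⇔ det[AB; AC; AD] = 0.
Expanding, this is linear in a: (38448)a + (-692064/5) = 0.
So a = 18/5.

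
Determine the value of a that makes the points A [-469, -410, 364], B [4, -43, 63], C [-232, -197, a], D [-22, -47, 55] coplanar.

169

The points are coplanar iff AB · (AC × AD) = 0.
Expanding, this is linear in a: (-7650)a + (1292850) = 0.
So a = 169.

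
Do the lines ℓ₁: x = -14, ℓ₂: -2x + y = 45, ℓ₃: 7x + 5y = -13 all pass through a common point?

The three lines meet at one point iff the augmented coefficient matrix [aᵢ bᵢ cᵢ] has rank < 3, i.e. its determinant vanishes.
Here the determinant is 0.
It vanishes, so the lines are concurrent at (-14, 17).

Yes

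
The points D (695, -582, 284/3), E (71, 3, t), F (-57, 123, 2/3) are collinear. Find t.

50/3

Direction DF = (-752, 705, -94). From the x-coordinate of E, the parameter along the line is τ = (71 − 695)/(-752) = 39/47.
Then t = 284/3 + 39/47·(-94) = 50/3.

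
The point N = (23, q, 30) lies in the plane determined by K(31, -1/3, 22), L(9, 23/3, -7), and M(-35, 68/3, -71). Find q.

17/3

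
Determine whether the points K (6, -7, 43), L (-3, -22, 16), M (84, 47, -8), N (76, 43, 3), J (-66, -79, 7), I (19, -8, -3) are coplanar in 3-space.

Yes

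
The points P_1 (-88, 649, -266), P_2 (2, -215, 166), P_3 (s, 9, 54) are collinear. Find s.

-64/3

Direction P_1P_2 = (90, -864, 432). From the y-coordinate of P_3, the parameter along the line is τ = (9 − 649)/(-864) = 20/27.
Then s = (-88) + 20/27·(90) = -64/3.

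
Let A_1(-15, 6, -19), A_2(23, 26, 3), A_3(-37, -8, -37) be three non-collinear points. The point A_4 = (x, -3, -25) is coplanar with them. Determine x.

-39

A normal to the plane is n = A_1A_2 × A_1A_3 = (-52, 200, -92).
A_4 lies in the plane iff n · A_1A_4 = 0.
This gives (-52)x + (-2028) = 0, so x = -39.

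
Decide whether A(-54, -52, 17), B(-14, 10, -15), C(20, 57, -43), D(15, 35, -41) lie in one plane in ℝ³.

Yes

The four points are coplanar iff the 3×3 determinant with rows AB, AC, AD is zero.
Rows: (40, 62, -32), (74, 109, -60), (69, 87, -58).
Expanding along the first row: (40)(-1102) − (62)(-152) + (-32)(-1083) = 0.
Zero determinant ⇒ coplanar.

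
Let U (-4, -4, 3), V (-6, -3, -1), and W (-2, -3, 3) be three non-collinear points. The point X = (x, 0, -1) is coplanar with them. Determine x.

0

The plane through U, V, W has equation 4x − 8y − 4z = 4.
Substituting X: (4)x + (4) = 4, so x = 0.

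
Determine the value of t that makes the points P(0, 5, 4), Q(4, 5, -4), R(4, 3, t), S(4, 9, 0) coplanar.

-6

Coplanarity ⇔ det[PQ; PR; PS] = 0.
Expanding, this is linear in t: (-16)t + (-96) = 0.
So t = -6.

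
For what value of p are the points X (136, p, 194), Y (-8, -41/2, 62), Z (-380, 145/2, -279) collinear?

-113/2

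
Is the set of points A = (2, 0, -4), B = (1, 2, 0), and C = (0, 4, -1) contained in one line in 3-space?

No

AB = (-1, 2, 4), AC = (-2, 4, 3).
Comparing components 2 and 3: (2)(3) − (4)(4) = -10 ≠ 0, so AB and AC are not parallel and the points are not collinear.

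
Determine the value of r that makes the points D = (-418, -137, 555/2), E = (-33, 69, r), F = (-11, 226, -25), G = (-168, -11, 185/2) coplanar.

The points are coplanar iff DE · (DF × DG) = 0.
Expanding, this is linear in r: (-39468)r + (-296010) = 0.
So r = -15/2.

-15/2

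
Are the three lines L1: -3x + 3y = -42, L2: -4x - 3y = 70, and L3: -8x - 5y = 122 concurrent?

Yes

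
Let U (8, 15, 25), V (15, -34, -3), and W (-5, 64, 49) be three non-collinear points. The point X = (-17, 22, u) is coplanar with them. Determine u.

The plane through U, V, W has equation 196x + 196y − 294z = -2842.
Substituting X: (-294)u + (980) = -2842, so u = 13.

13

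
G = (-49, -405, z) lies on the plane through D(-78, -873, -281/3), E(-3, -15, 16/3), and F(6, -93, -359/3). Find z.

143/3

Coplanarity requires DE · (DF × DG) = 0.
DE = (75, 858, 99), DF = (84, 780, -26); the triple product is linear in z with coefficient -13572 and constant term 646932.
Setting it to zero: z = 143/3.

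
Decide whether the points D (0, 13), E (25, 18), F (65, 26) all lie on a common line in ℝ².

DE = (25, 5), DF = (65, 13).
Checking proportionality: DF = 13/5·DE, so the vectors are parallel and the points are collinear.

Yes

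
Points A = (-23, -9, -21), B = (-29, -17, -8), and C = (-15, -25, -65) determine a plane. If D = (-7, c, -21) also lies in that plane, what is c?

47

A normal to the plane is n = AB × AC = (560, -160, 160).
D lies in the plane iff n · AD = 0.
This gives (-160)c + (7520) = 0, so c = 47.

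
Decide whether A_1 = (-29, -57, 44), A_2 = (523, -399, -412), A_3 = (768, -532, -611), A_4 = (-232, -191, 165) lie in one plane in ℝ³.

No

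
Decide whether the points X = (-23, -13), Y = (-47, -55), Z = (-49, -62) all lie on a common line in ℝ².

No

XY = (-24, -42), XZ = (-26, -49).
det[XY; XZ] = (-24)(-49) − (-42)(-26) = 84.
The determinant is nonzero, so they are not collinear.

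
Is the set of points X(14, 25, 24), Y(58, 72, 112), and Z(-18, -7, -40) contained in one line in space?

No

XY = (44, 47, 88), XZ = (-32, -32, -64).
XY × XZ = (-192, 0, 96).
The cross product is nonzero, so the points do not lie on one line.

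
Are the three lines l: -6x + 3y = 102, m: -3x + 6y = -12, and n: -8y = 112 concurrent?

Intersecting l and m: solving the 2×2 system gives (x, y) = (-24, -14).
Substitute into n: (0)(-24) + (-8)(-14) = 112.
This equals 112, so (-24, -14) lies on all three lines and they are concurrent.

Yes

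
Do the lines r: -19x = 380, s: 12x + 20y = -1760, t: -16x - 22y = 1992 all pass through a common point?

The three lines meet at one point iff the augmented coefficient matrix [aᵢ bᵢ cᵢ] has rank < 3, i.e. its determinant vanishes.
Here the determinant is 0.
It vanishes, so the lines are concurrent at (-20, -76).

Yes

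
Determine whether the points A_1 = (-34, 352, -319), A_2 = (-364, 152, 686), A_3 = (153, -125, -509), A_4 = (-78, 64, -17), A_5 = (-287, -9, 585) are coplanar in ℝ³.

The plane through A_1, A_2, A_3 has normal n = A_1A_2 × A_1A_3 = (517385, 125235, 194810) and equation n·P = -35652760.
Checking the remaining points: n·A_4 = -35652760, n·A_5 = -35652760.
All equal -35652760, so all 5 points lie in one plane.

Yes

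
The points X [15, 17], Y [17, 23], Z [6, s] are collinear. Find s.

-10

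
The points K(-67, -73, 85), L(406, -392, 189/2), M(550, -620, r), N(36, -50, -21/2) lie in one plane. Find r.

471/2

The points are coplanar iff KL · (KM × KN) = 0.
Expanding, this is linear in r: (-43736)r + (10299828) = 0.
So r = 471/2.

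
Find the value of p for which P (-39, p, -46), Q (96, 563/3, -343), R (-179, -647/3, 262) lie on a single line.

-31/3

Direction QR = (-275, -1210/3, 605). From the x-coordinate of P, the parameter along the line is τ = (-39 − 96)/(-275) = 27/55.
Then p = 563/3 + 27/55·(-1210/3) = -31/3.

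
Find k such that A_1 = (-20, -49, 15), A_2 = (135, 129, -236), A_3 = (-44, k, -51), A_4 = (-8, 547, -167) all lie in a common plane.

299

Coplanarity ⇔ det[A_1A_2; A_1A_3; A_1A_4] = 0.
Expanding, this is linear in k: (-25198)k + (7534202) = 0.
So k = 299.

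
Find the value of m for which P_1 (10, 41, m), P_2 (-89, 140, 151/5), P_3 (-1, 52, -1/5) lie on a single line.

-4

Direction P_2P_3 = (88, -88, -152/5). From the x-coordinate of P_1, the parameter along the line is τ = (10 − (-89))/88 = 9/8.
Then m = 151/5 + 9/8·(-152/5) = -4.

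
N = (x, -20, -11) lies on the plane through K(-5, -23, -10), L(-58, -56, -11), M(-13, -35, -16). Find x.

2

Coplanarity requires KL · (KM × KN) = 0.
KL = (-53, -33, -1), KM = (-8, -12, -6); the triple product is linear in x with coefficient 186 and constant term -372.
Setting it to zero: x = 2.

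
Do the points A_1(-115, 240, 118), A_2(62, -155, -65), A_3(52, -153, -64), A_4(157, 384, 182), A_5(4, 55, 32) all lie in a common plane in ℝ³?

Yes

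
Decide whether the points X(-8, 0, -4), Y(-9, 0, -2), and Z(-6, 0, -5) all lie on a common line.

No

XY = (-1, 0, 2), XZ = (2, 0, -1).
XY × XZ = (0, 3, 0).
The cross product is nonzero, so the points do not lie on one line.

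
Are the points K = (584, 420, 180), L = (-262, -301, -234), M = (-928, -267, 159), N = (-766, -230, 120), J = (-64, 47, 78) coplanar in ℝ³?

No

The plane through K, L, M has normal n = KL × KM = (-269277, 608202, -508950) and equation n·P = 6576072.
Checking the remaining points: n·N = 5305722, n·J = 6121122.
Since n·N = 5305722 ≠ 6576072, N is off the plane and the points are not all coplanar.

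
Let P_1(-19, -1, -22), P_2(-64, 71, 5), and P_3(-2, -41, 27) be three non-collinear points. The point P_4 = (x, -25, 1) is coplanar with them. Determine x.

-8

The plane through P_1, P_2, P_3 has equation 4608x + 2664y + 576z = -102888.
Substituting P_4: (4608)x + (-66024) = -102888, so x = -8.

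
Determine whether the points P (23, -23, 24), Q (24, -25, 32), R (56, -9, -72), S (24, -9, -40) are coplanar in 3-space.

A normal to the plane through P, Q, R is n = PQ × PR = (80, 360, 80).
The plane has equation n·X = -4520. For S: n·S = -4520.
Equal, so S lies in the plane and all four are coplanar.

Yes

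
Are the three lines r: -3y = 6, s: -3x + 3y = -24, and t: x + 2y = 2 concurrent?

Yes

The three lines meet at one point iff the augmented coefficient matrix [aᵢ bᵢ cᵢ] has rank < 3, i.e. its determinant vanishes.
Here the determinant is 0.
It vanishes, so the lines are concurrent at (6, -2).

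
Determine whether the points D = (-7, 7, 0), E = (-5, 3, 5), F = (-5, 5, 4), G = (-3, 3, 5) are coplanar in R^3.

No

A normal to the plane through D, E, F is n = DE × DF = (-6, 2, 4).
The plane has equation n·P = 56. For G: n·G = 44.
44 ≠ 56, so G is off the plane.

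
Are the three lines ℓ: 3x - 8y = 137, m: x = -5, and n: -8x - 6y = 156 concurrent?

No

Lines aᵢx + bᵢy = cᵢ with pairwise distinct directions are concurrent exactly when det[aᵢ bᵢ cᵢ] = 0.
Here the determinant is 16.
Nonzero, so no common point exists.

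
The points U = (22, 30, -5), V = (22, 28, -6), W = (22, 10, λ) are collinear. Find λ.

-15

Direction UV = (0, -2, -1). From the y-coordinate of W, the parameter along the line is τ = (10 − 30)/(-2) = 10.
Then λ = (-5) + 10·(-1) = -15.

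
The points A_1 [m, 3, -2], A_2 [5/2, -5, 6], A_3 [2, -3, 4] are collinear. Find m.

1/2

Collinearity requires A_1A_2 × A_1A_3 = 0; each component is linear in m.
The y-component gives (-2)m + (1) = 0, so m = 1/2.
The remaining components then also vanish.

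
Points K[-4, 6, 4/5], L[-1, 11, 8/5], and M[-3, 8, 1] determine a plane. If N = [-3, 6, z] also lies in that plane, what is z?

7/5

Coplanarity requires KL · (KM × KN) = 0.
KL = (3, 5, 4/5), KM = (1, 2, 1/5); the triple product is linear in z with coefficient 1 and constant term -7/5.
Setting it to zero: z = 7/5.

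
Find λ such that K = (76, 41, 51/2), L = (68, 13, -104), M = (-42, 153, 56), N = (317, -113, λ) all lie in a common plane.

The points are coplanar iff KL · (KM × KN) = 0.
Expanding, this is linear in λ: (-4200)λ + (1005900) = 0.
So λ = 479/2.

479/2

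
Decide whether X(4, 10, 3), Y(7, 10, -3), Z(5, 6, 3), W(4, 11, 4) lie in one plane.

A normal to the plane through X, Y, Z is n = XY × XZ = (-24, -6, -12).
The plane has equation n·P = -192. For W: n·W = -210.
-210 ≠ -192, so W is off the plane.

No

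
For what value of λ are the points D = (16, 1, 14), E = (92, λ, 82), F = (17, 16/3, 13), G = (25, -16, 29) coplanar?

-17/3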